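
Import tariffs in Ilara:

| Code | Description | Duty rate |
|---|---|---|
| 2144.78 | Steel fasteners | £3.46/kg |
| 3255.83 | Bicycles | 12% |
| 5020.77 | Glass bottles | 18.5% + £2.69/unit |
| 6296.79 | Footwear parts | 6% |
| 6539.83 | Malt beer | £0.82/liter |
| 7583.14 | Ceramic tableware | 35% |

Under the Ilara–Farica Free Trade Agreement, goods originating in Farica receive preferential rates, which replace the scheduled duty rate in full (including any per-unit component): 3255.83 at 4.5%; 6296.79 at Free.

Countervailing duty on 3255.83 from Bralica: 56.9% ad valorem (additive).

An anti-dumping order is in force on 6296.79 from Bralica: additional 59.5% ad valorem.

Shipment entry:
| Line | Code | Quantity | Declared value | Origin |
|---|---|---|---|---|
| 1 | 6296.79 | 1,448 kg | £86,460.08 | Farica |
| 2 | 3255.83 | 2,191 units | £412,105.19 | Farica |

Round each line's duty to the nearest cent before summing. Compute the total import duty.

Line 1 (6296.79, Farica, 1,448 kg, £86,460.08):
Base rate for 6296.79 is 6%.
Origin Farica qualifies under the Ilara–Farica agreement and 6296.79 is covered: preferential rate Free applies instead.
The additional-duty order on 6296.79 targets Bralica, not Farica; it does not apply.
Duty = £86,460.08 × 0% = £0.00.
Line 2 (3255.83, Farica, 2,191 units, £412,105.19):
Base rate for 3255.83 is 12%.
Origin Farica qualifies under the Ilara–Farica agreement and 3255.83 is covered: preferential rate 4.5% applies instead.
The additional-duty order on 3255.83 targets Bralica, not Farica; it does not apply.
Duty = £412,105.19 × 4.5% = £18,544.73.
Total = £0.00 + £18,544.73 = £18,544.73.

£18,544.73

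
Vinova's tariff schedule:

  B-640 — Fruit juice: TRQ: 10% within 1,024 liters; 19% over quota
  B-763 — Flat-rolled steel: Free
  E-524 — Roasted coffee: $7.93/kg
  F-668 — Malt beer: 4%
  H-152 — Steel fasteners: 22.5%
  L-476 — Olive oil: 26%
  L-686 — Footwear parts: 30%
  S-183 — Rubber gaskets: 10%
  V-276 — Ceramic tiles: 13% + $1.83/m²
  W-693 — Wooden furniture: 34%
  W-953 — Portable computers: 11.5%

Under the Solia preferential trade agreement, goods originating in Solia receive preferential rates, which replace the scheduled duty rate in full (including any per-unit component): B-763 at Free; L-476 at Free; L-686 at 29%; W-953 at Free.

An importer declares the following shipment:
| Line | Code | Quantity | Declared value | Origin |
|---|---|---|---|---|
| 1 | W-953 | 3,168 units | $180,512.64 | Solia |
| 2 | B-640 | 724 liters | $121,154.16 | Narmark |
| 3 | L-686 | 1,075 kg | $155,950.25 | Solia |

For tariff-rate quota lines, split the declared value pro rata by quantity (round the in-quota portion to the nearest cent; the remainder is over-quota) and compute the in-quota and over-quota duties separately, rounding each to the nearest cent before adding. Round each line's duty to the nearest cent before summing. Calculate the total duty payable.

$57,340.99

Line 1 (W-953, Solia, 3,168 units, $180,512.64):
Base rate for W-953 is 11.5%.
Origin Solia qualifies under the Vinova–Solia agreement and W-953 is covered: preferential rate Free applies instead.
Duty = $180,512.64 × 0% = $0.00.
Line 2 (B-640, Narmark, 724 liters, $121,154.16):
Code B-640 is under a tariff-rate quota (threshold 1,024 liters). Quantity 724 liters is within the quota, so the in-quota rate 10% applies to the full value.
Duty = $121,154.16 × 10% = $12,115.42.
Line 3 (L-686, Solia, 1,075 kg, $155,950.25):
Base rate for L-686 is 30%.
Origin Solia qualifies under the Vinova–Solia agreement and L-686 is covered: preferential rate 29% applies instead.
Duty = $155,950.25 × 29% = $45,225.57.
Total = $0.00 + $12,115.42 + $45,225.57 = $57,340.99.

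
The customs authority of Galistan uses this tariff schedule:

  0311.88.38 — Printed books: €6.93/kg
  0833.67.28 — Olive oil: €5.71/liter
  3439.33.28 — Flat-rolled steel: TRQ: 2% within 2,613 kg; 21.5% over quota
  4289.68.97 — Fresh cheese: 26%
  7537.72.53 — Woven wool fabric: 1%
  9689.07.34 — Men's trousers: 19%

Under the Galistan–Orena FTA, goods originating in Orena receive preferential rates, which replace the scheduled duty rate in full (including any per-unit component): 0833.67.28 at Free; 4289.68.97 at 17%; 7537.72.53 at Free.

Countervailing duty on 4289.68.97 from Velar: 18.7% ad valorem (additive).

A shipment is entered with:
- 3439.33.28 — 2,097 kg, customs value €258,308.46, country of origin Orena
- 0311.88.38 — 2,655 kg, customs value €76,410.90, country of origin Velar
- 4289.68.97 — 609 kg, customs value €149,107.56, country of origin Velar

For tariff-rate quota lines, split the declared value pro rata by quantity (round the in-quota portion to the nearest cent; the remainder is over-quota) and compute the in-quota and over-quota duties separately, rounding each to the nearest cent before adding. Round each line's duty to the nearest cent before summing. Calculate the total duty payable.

Line 1 (3439.33.28, Orena, 2,097 kg, €258,308.46):
Code 3439.33.28 is under a tariff-rate quota (threshold 2,613 kg). Quantity 2,097 kg is within the quota, so the in-quota rate 2% applies to the full value.
Duty = €258,308.46 × 2% = €5,166.17.
Line 2 (0311.88.38, Velar, 2,655 kg, €76,410.90):
Base rate for 0311.88.38 is €6.93/kg.
Duty = 2,655 × €6.93 = €18,399.15.
Line 3 (4289.68.97, Velar, 609 kg, €149,107.56):
Base rate for 4289.68.97 is 26%.
4289.68.97 has an FTA preferential rate, but origin Velar is not Orena; base rate stands.
Additional duty on 4289.68.97 from Velar: +18.7%. Applied ad valorem rate: 26% + 18.7% = 44.7%.
Duty = €149,107.56 × 44.7% = €66,651.08.
Total = €5,166.17 + €18,399.15 + €66,651.08 = €90,216.40.

€90,216.40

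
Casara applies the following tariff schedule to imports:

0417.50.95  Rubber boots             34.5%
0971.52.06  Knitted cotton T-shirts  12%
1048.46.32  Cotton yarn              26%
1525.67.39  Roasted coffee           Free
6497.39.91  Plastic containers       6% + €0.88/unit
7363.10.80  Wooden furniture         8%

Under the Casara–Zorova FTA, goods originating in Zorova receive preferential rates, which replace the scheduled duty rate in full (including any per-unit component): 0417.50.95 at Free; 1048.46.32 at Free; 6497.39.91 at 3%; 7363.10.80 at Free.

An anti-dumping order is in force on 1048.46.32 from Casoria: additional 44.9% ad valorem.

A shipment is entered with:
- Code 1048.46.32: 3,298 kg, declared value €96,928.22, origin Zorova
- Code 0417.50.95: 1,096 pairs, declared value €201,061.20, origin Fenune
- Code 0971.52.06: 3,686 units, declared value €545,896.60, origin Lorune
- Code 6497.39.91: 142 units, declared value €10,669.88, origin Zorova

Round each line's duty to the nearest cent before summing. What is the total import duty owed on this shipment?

€135,193.80

Line 1 (1048.46.32, Zorova, 3,298 kg, €96,928.22):
Base rate for 1048.46.32 is 26%.
Origin Zorova qualifies under the Casara–Zorova agreement and 1048.46.32 is covered: preferential rate Free applies instead.
The additional-duty order on 1048.46.32 targets Casoria, not Zorova; it does not apply.
Duty = €96,928.22 × 0% = €0.00.
Line 2 (0417.50.95, Fenune, 1,096 pairs, €201,061.20):
Base rate for 0417.50.95 is 34.5%.
0417.50.95 has an FTA preferential rate, but origin Fenune is not Zorova; base rate stands.
Duty = €201,061.20 × 34.5% = €69,366.11.
Line 3 (0971.52.06, Lorune, 3,686 units, €545,896.60):
Base rate for 0971.52.06 is 12%.
Duty = €545,896.60 × 12% = €65,507.59.
Line 4 (6497.39.91, Zorova, 142 units, €10,669.88):
Base rate for 6497.39.91 is 6% + €0.88/unit.
Origin Zorova qualifies under the Casara–Zorova agreement and 6497.39.91 is covered: preferential rate 3% applies instead.
Duty = €10,669.88 × 3% = €320.10.
Total = €0.00 + €69,366.11 + €65,507.59 + €320.10 = €135,193.80.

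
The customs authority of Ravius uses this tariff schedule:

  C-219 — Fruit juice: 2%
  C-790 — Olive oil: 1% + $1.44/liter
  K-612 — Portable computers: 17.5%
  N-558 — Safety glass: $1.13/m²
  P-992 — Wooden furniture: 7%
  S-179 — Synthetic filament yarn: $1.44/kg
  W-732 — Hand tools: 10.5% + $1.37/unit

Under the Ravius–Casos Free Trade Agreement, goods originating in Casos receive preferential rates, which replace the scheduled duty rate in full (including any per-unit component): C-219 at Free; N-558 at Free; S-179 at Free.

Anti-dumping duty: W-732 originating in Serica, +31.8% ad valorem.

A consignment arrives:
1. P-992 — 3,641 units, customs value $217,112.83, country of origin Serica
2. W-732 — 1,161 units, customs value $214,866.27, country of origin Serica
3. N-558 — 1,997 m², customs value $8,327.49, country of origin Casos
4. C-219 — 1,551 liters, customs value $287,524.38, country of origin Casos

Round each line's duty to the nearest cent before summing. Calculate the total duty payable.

Line 1 (P-992, Serica, 3,641 units, $217,112.83):
Base rate for P-992 is 7%.
Duty = $217,112.83 × 7% = $15,197.90.
Line 2 (W-732, Serica, 1,161 units, $214,866.27):
Base rate for W-732 is 10.5% + $1.37/unit.
Additional duty on W-732 from Serica: +31.8%. Applied ad valorem rate: 10.5% + 31.8% = 42.3%.
Duty = $214,866.27 × 42.3% + 1,161 × $1.37 = $92,479.00.
Line 3 (N-558, Casos, 1,997 m², $8,327.49):
Base rate for N-558 is $1.13/m².
Origin Casos qualifies under the Ravius–Casos agreement and N-558 is covered: preferential rate Free applies instead.
Duty = $8,327.49 × 0% = $0.00.
Line 4 (C-219, Casos, 1,551 liters, $287,524.38):
Base rate for C-219 is 2%.
Origin Casos qualifies under the Ravius–Casos agreement and C-219 is covered: preferential rate Free applies instead.
Duty = $287,524.38 × 0% = $0.00.
Total = $15,197.90 + $92,479.00 + $0.00 + $0.00 = $107,676.90.

$107,676.90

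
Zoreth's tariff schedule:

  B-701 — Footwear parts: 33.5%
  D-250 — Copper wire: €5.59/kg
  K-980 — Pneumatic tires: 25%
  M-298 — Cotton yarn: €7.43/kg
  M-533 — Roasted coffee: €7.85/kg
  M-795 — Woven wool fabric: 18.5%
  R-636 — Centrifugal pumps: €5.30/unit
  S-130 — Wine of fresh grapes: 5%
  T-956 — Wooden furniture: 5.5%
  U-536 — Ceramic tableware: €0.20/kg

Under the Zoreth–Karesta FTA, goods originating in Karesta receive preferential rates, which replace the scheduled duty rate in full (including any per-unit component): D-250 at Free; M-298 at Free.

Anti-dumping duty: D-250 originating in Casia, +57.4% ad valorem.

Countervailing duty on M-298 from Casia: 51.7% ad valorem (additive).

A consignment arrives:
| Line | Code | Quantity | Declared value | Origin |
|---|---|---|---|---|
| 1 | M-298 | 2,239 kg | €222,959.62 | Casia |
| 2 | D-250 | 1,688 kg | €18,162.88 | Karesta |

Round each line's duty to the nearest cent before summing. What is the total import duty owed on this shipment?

Line 1 (M-298, Casia, 2,239 kg, €222,959.62):
Base rate for M-298 is €7.43/kg.
M-298 has an FTA preferential rate, but origin Casia is not Karesta; base rate stands.
Additional duty on M-298 from Casia: +51.7% ad valorem. Applied ad valorem rate = 51.7%.
Duty = €222,959.62 × 51.7% + 2,239 × €7.43 = €131,905.89.
Line 2 (D-250, Karesta, 1,688 kg, €18,162.88):
Base rate for D-250 is €5.59/kg.
Origin Karesta qualifies under the Zoreth–Karesta agreement and D-250 is covered: preferential rate Free applies instead.
The additional-duty order on D-250 targets Casia, not Karesta; it does not apply.
Duty = €18,162.88 × 0% = €0.00.
Total = €131,905.89 + €0.00 = €131,905.89.

€131,905.89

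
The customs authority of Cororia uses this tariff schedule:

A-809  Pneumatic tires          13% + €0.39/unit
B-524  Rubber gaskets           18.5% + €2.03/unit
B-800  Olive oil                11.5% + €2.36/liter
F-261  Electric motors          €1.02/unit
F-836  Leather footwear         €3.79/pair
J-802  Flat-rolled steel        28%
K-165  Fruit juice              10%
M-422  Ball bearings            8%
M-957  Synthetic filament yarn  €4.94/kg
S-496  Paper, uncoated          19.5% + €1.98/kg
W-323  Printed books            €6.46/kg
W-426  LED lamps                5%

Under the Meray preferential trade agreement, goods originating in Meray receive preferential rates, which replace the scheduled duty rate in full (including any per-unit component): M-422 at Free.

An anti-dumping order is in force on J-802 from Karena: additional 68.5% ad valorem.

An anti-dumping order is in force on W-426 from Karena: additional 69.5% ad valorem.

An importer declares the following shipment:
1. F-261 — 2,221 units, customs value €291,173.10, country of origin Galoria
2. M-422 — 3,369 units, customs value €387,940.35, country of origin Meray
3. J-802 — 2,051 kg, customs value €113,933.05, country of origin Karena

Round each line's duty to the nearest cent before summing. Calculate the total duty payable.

Line 1 (F-261, Galoria, 2,221 units, €291,173.10):
Base rate for F-261 is €1.02/unit.
Duty = 2,221 × €1.02 = €2,265.42.
Line 2 (M-422, Meray, 3,369 units, €387,940.35):
Base rate for M-422 is 8%.
Origin Meray qualifies under the Cororia–Meray agreement and M-422 is covered: preferential rate Free applies instead.
Duty = €387,940.35 × 0% = €0.00.
Line 3 (J-802, Karena, 2,051 kg, €113,933.05):
Base rate for J-802 is 28%.
Additional duty on J-802 from Karena: +68.5%. Applied ad valorem rate: 28% + 68.5% = 96.5%.
Duty = €113,933.05 × 96.5% = €109,945.39.
Total = €2,265.42 + €0.00 + €109,945.39 = €112,210.81.

€112,210.81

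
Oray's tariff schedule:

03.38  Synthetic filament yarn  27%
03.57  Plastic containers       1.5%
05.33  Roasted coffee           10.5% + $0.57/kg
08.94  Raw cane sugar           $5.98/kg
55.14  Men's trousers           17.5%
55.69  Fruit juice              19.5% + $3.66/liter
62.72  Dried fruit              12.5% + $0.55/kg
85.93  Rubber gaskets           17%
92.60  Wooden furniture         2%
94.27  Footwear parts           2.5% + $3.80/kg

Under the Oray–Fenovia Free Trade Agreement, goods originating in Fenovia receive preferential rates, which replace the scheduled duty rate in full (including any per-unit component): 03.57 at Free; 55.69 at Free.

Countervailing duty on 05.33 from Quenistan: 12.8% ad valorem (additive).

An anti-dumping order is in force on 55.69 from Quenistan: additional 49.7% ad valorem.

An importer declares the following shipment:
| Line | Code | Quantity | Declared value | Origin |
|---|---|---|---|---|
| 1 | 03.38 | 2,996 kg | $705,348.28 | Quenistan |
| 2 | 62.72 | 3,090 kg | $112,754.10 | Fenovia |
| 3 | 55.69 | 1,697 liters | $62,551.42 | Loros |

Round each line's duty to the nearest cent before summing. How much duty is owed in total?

Line 1 (03.38, Quenistan, 2,996 kg, $705,348.28):
Base rate for 03.38 is 27%.
Duty = $705,348.28 × 27% = $190,444.04.
Line 2 (62.72, Fenovia, 3,090 kg, $112,754.10):
Base rate for 62.72 is 12.5% + $0.55/kg.
Origin Fenovia is the FTA partner but 62.72 is not on the preference list; base rate stands.
Duty = $112,754.10 × 12.5% + 3,090 × $0.55 = $15,793.76.
Line 3 (55.69, Loros, 1,697 liters, $62,551.42):
Base rate for 55.69 is 19.5% + $3.66/liter.
55.69 has an FTA preferential rate, but origin Loros is not Fenovia; base rate stands.
The additional-duty order on 55.69 targets Quenistan, not Loros; it does not apply.
Duty = $62,551.42 × 19.5% + 1,697 × $3.66 = $18,408.55.
Total = $190,444.04 + $15,793.76 + $18,408.55 = $224,646.35.

$224,646.35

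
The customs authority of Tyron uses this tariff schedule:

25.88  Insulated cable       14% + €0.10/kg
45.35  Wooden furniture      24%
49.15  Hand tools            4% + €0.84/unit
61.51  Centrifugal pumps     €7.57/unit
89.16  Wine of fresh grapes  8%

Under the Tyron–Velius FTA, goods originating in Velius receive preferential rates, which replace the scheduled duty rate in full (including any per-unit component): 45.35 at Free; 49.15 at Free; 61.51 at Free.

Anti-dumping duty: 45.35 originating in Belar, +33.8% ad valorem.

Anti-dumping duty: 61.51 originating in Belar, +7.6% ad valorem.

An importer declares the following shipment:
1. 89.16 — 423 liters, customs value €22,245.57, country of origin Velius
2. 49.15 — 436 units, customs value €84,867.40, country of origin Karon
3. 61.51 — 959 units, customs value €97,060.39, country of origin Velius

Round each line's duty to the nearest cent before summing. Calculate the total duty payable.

Line 1 (89.16, Velius, 423 liters, €22,245.57):
Base rate for 89.16 is 8%.
Origin Velius is the FTA partner but 89.16 is not on the preference list; base rate stands.
Duty = €22,245.57 × 8% = €1,779.65.
Line 2 (49.15, Karon, 436 units, €84,867.40):
Base rate for 49.15 is 4% + €0.84/unit.
49.15 has an FTA preferential rate, but origin Karon is not Velius; base rate stands.
Duty = €84,867.40 × 4% + 436 × €0.84 = €3,760.94.
Line 3 (61.51, Velius, 959 units, €97,060.39):
Base rate for 61.51 is €7.57/unit.
Origin Velius qualifies under the Tyron–Velius agreement and 61.51 is covered: preferential rate Free applies instead.
The additional-duty order on 61.51 targets Belar, not Velius; it does not apply.
Duty = €97,060.39 × 0% = €0.00.
Total = €1,779.65 + €3,760.94 + €0.00 = €5,540.59.

€5,540.59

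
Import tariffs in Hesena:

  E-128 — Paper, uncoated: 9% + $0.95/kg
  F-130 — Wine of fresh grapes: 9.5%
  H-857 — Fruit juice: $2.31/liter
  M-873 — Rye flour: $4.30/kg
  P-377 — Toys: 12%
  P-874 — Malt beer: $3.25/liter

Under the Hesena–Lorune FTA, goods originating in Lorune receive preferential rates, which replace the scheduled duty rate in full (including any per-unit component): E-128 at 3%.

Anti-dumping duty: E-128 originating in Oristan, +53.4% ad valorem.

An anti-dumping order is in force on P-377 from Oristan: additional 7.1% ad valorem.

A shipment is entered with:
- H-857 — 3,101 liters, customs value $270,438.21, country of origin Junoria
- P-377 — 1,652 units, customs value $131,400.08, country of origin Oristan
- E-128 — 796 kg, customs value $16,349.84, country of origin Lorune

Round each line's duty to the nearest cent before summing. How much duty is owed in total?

Line 1 (H-857, Junoria, 3,101 liters, $270,438.21):
Base rate for H-857 is $2.31/liter.
Duty = 3,101 × $2.31 = $7,163.31.
Line 2 (P-377, Oristan, 1,652 units, $131,400.08):
Base rate for P-377 is 12%.
Additional duty on P-377 from Oristan: +7.1%. Applied ad valorem rate: 12% + 7.1% = 19.1%.
Duty = $131,400.08 × 19.1% = $25,097.42.
Line 3 (E-128, Lorune, 796 kg, $16,349.84):
Base rate for E-128 is 9% + $0.95/kg.
Origin Lorune qualifies under the Hesena–Lorune agreement and E-128 is covered: preferential rate 3% applies instead.
The additional-duty order on E-128 targets Oristan, not Lorune; it does not apply.
Duty = $16,349.84 × 3% = $490.50.
Total = $7,163.31 + $25,097.42 + $490.50 = $32,751.23.

$32,751.23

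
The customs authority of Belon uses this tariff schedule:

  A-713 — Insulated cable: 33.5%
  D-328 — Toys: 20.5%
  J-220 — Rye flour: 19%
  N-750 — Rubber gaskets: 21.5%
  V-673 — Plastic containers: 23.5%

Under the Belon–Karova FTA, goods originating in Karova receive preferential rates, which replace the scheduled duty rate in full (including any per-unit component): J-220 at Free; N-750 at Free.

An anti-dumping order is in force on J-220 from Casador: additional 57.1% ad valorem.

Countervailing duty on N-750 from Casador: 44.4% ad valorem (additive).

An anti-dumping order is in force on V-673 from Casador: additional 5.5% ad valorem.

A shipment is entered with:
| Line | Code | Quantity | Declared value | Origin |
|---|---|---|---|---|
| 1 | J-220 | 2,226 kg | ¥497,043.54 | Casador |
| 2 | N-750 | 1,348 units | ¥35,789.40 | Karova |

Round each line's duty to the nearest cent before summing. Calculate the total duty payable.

Line 1 (J-220, Casador, 2,226 kg, ¥497,043.54):
Base rate for J-220 is 19%.
J-220 has an FTA preferential rate, but origin Casador is not Karova; base rate stands.
Additional duty on J-220 from Casador: +57.1%. Applied ad valorem rate: 19% + 57.1% = 76.1%.
Duty = ¥497,043.54 × 76.1% = ¥378,250.13.
Line 2 (N-750, Karova, 1,348 units, ¥35,789.40):
Base rate for N-750 is 21.5%.
Origin Karova qualifies under the Belon–Karova agreement and N-750 is covered: preferential rate Free applies instead.
The additional-duty order on N-750 targets Casador, not Karova; it does not apply.
Duty = ¥35,789.40 × 0% = ¥0.00.
Total = ¥378,250.13 + ¥0.00 = ¥378,250.13.

¥378,250.13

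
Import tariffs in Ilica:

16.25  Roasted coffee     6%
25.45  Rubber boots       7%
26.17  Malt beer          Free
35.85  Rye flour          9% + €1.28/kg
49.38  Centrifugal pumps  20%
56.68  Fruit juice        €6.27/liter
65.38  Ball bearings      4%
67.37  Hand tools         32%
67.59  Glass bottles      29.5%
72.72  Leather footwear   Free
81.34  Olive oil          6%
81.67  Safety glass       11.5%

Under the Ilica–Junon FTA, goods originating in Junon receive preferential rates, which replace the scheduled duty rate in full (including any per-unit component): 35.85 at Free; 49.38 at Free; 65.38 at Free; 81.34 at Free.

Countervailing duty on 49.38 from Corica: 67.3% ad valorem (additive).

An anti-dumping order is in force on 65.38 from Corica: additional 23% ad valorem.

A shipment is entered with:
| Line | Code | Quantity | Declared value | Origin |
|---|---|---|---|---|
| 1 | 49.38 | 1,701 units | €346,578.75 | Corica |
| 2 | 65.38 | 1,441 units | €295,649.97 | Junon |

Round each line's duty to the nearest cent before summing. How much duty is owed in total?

Line 1 (49.38, Corica, 1,701 units, €346,578.75):
Base rate for 49.38 is 20%.
49.38 has an FTA preferential rate, but origin Corica is not Junon; base rate stands.
Additional duty on 49.38 from Corica: +67.3%. Applied ad valorem rate: 20% + 67.3% = 87.3%.
Duty = €346,578.75 × 87.3% = €302,563.25.
Line 2 (65.38, Junon, 1,441 units, €295,649.97):
Base rate for 65.38 is 4%.
Origin Junon qualifies under the Ilica–Junon agreement and 65.38 is covered: preferential rate Free applies instead.
The additional-duty order on 65.38 targets Corica, not Junon; it does not apply.
Duty = €295,649.97 × 0% = €0.00.
Total = €302,563.25 + €0.00 = €302,563.25.

€302,563.25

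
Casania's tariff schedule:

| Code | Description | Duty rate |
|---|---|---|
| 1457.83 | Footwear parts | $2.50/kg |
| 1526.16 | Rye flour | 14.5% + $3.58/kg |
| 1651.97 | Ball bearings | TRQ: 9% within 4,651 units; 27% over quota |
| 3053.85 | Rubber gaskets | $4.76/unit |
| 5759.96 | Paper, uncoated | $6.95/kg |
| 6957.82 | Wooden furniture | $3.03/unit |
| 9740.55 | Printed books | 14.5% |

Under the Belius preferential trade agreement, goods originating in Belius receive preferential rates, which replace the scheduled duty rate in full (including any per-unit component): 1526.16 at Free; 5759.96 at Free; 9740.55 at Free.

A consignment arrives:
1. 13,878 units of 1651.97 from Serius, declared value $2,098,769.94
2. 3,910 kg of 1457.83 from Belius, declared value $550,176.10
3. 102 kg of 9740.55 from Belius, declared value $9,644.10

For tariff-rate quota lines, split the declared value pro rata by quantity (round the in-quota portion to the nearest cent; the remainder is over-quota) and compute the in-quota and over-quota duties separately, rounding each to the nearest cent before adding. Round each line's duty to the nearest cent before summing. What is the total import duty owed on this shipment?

$449,836.16

Line 1 (1651.97, Serius, 13,878 units, $2,098,769.94):
Code 1651.97 is under a tariff-rate quota (threshold 4,651 units). In-quota: 4,651 units at 9%; over-quota: 9,227 units at 27%.
Pro-rata value split: in-quota = $2,098,769.94 × 4,651/13,878 = $703,370.73; over-quota = $2,098,769.94 − $703,370.73 = $1,395,399.21.
In-quota duty = $703,370.73 × 9% = $63,303.37. Over-quota duty = $1,395,399.21 × 27% = $376,757.79.
Line duty = $63,303.37 + $376,757.79 = $440,061.16.
Line 2 (1457.83, Belius, 3,910 kg, $550,176.10):
Base rate for 1457.83 is $2.50/kg.
Origin Belius is the FTA partner but 1457.83 is not on the preference list; base rate stands.
Duty = 3,910 × $2.50 = $9,775.00.
Line 3 (9740.55, Belius, 102 kg, $9,644.10):
Base rate for 9740.55 is 14.5%.
Origin Belius qualifies under the Casania–Belius agreement and 9740.55 is covered: preferential rate Free applies instead.
Duty = $9,644.10 × 0% = $0.00.
Total = $440,061.16 + $9,775.00 + $0.00 = $449,836.16.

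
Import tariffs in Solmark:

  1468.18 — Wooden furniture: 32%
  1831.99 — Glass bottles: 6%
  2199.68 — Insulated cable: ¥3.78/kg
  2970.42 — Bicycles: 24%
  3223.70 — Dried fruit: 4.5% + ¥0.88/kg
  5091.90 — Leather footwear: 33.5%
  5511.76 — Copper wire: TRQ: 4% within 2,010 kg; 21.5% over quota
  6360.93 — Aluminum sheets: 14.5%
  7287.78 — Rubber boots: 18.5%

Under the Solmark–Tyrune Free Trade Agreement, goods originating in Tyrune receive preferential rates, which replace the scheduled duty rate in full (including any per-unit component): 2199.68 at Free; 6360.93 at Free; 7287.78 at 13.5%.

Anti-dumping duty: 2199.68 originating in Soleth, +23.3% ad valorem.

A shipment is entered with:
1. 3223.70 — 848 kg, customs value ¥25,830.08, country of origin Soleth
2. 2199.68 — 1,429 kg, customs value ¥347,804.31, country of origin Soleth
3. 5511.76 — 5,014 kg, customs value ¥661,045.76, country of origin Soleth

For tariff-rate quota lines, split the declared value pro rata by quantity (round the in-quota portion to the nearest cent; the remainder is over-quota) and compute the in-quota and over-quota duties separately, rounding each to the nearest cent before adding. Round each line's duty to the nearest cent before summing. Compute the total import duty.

Line 1 (3223.70, Soleth, 848 kg, ¥25,830.08):
Base rate for 3223.70 is 4.5% + ¥0.88/kg.
Duty = ¥25,830.08 × 4.5% + 848 × ¥0.88 = ¥1,908.59.
Line 2 (2199.68, Soleth, 1,429 kg, ¥347,804.31):
Base rate for 2199.68 is ¥3.78/kg.
2199.68 has an FTA preferential rate, but origin Soleth is not Tyrune; base rate stands.
Additional duty on 2199.68 from Soleth: +23.3% ad valorem. Applied ad valorem rate = 23.3%.
Duty = ¥347,804.31 × 23.3% + 1,429 × ¥3.78 = ¥86,440.02.
Line 3 (5511.76, Soleth, 5,014 kg, ¥661,045.76):
Code 5511.76 is under a tariff-rate quota (threshold 2,010 kg). In-quota: 2,010 kg at 4%; over-quota: 3,004 kg at 21.5%.
Pro-rata value split: in-quota = ¥661,045.76 × 2,010/5,014 = ¥264,998.40; over-quota = ¥661,045.76 − ¥264,998.40 = ¥396,047.36.
In-quota duty = ¥264,998.40 × 4% = ¥10,599.94. Over-quota duty = ¥396,047.36 × 21.5% = ¥85,150.18.
Line duty = ¥10,599.94 + ¥85,150.18 = ¥95,750.12.
Total = ¥1,908.59 + ¥86,440.02 + ¥95,750.12 = ¥184,098.73.

¥184,098.73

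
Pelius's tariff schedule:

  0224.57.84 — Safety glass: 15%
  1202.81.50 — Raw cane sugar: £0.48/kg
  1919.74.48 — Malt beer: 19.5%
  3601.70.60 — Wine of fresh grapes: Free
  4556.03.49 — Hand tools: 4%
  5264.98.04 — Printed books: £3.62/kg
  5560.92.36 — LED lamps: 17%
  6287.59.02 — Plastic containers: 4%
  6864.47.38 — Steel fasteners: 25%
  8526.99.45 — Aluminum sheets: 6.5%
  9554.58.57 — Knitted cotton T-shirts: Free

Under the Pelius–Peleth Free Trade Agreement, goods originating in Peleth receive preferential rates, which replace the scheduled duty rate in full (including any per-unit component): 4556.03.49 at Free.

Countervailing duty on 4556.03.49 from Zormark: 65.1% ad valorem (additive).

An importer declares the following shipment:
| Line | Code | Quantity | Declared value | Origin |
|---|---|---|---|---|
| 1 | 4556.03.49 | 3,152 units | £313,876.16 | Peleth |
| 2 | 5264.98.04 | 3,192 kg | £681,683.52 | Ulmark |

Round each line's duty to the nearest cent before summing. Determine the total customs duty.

Line 1 (4556.03.49, Peleth, 3,152 units, £313,876.16):
Base rate for 4556.03.49 is 4%.
Origin Peleth qualifies under the Pelius–Peleth agreement and 4556.03.49 is covered: preferential rate Free applies instead.
The additional-duty order on 4556.03.49 targets Zormark, not Peleth; it does not apply.
Duty = £313,876.16 × 0% = £0.00.
Line 2 (5264.98.04, Ulmark, 3,192 kg, £681,683.52):
Base rate for 5264.98.04 is £3.62/kg.
Duty = 3,192 × £3.62 = £11,555.04.
Total = £0.00 + £11,555.04 = £11,555.04.

£11,555.04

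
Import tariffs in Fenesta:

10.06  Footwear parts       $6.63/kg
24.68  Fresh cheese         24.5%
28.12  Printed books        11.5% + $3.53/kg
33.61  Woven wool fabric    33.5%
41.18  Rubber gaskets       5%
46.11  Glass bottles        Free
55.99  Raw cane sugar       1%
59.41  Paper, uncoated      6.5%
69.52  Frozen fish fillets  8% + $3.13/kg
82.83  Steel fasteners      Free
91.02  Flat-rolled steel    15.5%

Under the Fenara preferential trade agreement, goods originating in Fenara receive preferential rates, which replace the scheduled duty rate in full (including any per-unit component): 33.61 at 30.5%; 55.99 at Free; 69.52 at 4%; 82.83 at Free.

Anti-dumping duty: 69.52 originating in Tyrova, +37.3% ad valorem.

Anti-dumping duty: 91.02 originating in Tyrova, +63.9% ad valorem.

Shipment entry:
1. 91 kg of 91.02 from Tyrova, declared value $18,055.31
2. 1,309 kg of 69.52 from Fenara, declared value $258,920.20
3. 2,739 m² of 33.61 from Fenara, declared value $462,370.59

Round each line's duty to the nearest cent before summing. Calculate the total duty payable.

Line 1 (91.02, Tyrova, 91 kg, $18,055.31):
Base rate for 91.02 is 15.5%.
Additional duty on 91.02 from Tyrova: +63.9%. Applied ad valorem rate: 15.5% + 63.9% = 79.4%.
Duty = $18,055.31 × 79.4% = $14,335.92.
Line 2 (69.52, Fenara, 1,309 kg, $258,920.20):
Base rate for 69.52 is 8% + $3.13/kg.
Origin Fenara qualifies under the Fenesta–Fenara agreement and 69.52 is covered: preferential rate 4% applies instead.
The additional-duty order on 69.52 targets Tyrova, not Fenara; it does not apply.
Duty = $258,920.20 × 4% = $10,356.81.
Line 3 (33.61, Fenara, 2,739 m², $462,370.59):
Base rate for 33.61 is 33.5%.
Origin Fenara qualifies under the Fenesta–Fenara agreement and 33.61 is covered: preferential rate 30.5% applies instead.
Duty = $462,370.59 × 30.5% = $141,023.03.
Total = $14,335.92 + $10,356.81 + $141,023.03 = $165,715.76.

$165,715.76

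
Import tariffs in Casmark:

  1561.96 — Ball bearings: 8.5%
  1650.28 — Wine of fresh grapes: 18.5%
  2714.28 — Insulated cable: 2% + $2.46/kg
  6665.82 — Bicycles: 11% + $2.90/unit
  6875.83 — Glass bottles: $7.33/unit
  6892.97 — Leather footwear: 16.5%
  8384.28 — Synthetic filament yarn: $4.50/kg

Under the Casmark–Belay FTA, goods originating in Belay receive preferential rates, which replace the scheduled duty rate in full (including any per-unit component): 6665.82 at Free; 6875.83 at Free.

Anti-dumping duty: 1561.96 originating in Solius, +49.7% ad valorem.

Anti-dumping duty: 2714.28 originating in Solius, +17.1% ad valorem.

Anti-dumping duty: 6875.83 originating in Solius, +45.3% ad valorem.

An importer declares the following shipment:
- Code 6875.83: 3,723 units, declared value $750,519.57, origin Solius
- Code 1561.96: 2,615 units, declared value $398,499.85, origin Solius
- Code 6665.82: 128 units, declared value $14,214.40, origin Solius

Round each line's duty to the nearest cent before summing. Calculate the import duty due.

$601,136.65

Line 1 (6875.83, Solius, 3,723 units, $750,519.57):
Base rate for 6875.83 is $7.33/unit.
6875.83 has an FTA preferential rate, but origin Solius is not Belay; base rate stands.
Additional duty on 6875.83 from Solius: +45.3% ad valorem. Applied ad valorem rate = 45.3%.
Duty = $750,519.57 × 45.3% + 3,723 × $7.33 = $367,274.96.
Line 2 (1561.96, Solius, 2,615 units, $398,499.85):
Base rate for 1561.96 is 8.5%.
Additional duty on 1561.96 from Solius: +49.7%. Applied ad valorem rate: 8.5% + 49.7% = 58.2%.
Duty = $398,499.85 × 58.2% = $231,926.91.
Line 3 (6665.82, Solius, 128 units, $14,214.40):
Base rate for 6665.82 is 11% + $2.90/unit.
6665.82 has an FTA preferential rate, but origin Solius is not Belay; base rate stands.
Duty = $14,214.40 × 11% + 128 × $2.90 = $1,934.78.
Total = $367,274.96 + $231,926.91 + $1,934.78 = $601,136.65.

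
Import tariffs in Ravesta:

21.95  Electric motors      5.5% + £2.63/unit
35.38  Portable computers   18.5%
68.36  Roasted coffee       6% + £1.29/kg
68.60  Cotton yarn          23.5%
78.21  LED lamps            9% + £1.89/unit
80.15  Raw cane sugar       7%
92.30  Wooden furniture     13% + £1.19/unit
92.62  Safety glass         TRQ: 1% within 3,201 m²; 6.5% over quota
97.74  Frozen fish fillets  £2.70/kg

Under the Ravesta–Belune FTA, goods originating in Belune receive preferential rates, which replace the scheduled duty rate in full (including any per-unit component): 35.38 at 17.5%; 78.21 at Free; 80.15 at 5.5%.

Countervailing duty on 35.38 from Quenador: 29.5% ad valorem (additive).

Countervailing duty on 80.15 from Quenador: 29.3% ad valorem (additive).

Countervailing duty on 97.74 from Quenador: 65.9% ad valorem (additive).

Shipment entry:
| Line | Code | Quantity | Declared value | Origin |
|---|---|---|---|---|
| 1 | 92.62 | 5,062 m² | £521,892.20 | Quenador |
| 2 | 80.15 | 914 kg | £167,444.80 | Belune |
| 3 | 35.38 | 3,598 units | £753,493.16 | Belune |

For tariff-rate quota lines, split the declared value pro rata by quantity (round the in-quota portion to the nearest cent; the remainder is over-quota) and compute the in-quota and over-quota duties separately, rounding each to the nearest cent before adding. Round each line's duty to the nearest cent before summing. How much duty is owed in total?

Line 1 (92.62, Quenador, 5,062 m², £521,892.20):
Code 92.62 is under a tariff-rate quota (threshold 3,201 m²). In-quota: 3,201 m² at 1%; over-quota: 1,861 m² at 6.5%.
Pro-rata value split: in-quota = £521,892.20 × 3,201/5,062 = £330,023.10; over-quota = £521,892.20 − £330,023.10 = £191,869.10.
In-quota duty = £330,023.10 × 1% = £3,300.23. Over-quota duty = £191,869.10 × 6.5% = £12,471.49.
Line duty = £3,300.23 + £12,471.49 = £15,771.72.
Line 2 (80.15, Belune, 914 kg, £167,444.80):
Base rate for 80.15 is 7%.
Origin Belune qualifies under the Ravesta–Belune agreement and 80.15 is covered: preferential rate 5.5% applies instead.
The additional-duty order on 80.15 targets Quenador, not Belune; it does not apply.
Duty = £167,444.80 × 5.5% = £9,209.46.
Line 3 (35.38, Belune, 3,598 units, £753,493.16):
Base rate for 35.38 is 18.5%.
Origin Belune qualifies under the Ravesta–Belune agreement and 35.38 is covered: preferential rate 17.5% applies instead.
The additional-duty order on 35.38 targets Quenador, not Belune; it does not apply.
Duty = £753,493.16 × 17.5% = £131,861.30.
Total = £15,771.72 + £9,209.46 + £131,861.30 = £156,842.48.

£156,842.48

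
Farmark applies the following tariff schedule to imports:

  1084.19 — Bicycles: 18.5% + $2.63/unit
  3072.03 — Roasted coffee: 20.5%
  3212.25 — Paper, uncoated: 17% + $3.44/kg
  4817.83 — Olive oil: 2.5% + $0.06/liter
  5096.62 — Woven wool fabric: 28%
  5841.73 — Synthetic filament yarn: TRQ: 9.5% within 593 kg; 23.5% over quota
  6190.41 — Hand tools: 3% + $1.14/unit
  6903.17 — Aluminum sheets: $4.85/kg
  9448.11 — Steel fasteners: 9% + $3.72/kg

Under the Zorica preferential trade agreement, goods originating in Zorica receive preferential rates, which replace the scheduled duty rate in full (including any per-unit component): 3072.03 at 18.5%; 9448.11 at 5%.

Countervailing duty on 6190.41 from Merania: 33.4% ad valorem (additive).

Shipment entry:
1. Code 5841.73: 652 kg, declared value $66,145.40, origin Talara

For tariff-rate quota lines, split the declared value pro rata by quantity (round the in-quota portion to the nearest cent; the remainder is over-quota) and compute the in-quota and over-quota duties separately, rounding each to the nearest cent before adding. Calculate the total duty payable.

$7,121.79

Line 1 (5841.73, Talara, 652 kg, $66,145.40):
Code 5841.73 is under a tariff-rate quota (threshold 593 kg). In-quota: 593 kg at 9.5%; over-quota: 59 kg at 23.5%.
Pro-rata value split: in-quota = $66,145.40 × 593/652 = $60,159.85; over-quota = $66,145.40 − $60,159.85 = $5,985.55.
In-quota duty = $60,159.85 × 9.5% = $5,715.19. Over-quota duty = $5,985.55 × 23.5% = $1,406.60.
Line duty = $5,715.19 + $1,406.60 = $7,121.79.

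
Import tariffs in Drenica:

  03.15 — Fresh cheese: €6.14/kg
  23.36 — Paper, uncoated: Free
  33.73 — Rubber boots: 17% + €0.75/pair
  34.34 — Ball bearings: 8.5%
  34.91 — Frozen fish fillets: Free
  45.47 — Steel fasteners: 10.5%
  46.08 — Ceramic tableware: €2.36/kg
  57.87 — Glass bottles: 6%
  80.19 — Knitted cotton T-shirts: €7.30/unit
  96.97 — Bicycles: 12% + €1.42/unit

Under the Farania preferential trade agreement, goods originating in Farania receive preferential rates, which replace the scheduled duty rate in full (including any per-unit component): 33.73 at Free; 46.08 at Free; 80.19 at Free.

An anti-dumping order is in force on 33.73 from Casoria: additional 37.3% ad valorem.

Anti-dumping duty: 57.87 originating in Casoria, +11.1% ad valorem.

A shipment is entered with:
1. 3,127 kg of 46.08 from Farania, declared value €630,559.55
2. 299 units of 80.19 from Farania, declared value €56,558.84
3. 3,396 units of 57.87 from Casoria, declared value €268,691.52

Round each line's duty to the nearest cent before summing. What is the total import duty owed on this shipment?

Line 1 (46.08, Farania, 3,127 kg, €630,559.55):
Base rate for 46.08 is €2.36/kg.
Origin Farania qualifies under the Drenica–Farania agreement and 46.08 is covered: preferential rate Free applies instead.
Duty = €630,559.55 × 0% = €0.00.
Line 2 (80.19, Farania, 299 units, €56,558.84):
Base rate for 80.19 is €7.30/unit.
Origin Farania qualifies under the Drenica–Farania agreement and 80.19 is covered: preferential rate Free applies instead.
Duty = €56,558.84 × 0% = €0.00.
Line 3 (57.87, Casoria, 3,396 units, €268,691.52):
Base rate for 57.87 is 6%.
Additional duty on 57.87 from Casoria: +11.1%. Applied ad valorem rate: 6% + 11.1% = 17.1%.
Duty = €268,691.52 × 17.1% = €45,946.25.
Total = €0.00 + €0.00 + €45,946.25 = €45,946.25.

€45,946.25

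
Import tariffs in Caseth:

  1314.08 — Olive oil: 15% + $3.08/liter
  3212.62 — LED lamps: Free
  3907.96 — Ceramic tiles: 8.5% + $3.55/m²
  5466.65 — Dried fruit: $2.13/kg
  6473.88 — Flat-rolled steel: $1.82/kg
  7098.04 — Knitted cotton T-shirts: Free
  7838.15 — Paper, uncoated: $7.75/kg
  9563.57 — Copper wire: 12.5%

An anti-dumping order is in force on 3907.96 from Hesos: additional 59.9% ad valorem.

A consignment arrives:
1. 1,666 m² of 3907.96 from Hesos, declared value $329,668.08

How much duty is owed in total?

$231,407.27

Line 1 (3907.96, Hesos, 1,666 m², $329,668.08):
Base rate for 3907.96 is 8.5% + $3.55/m².
Additional duty on 3907.96 from Hesos: +59.9%. Applied ad valorem rate: 8.5% + 59.9% = 68.4%.
Duty = $329,668.08 × 68.4% + 1,666 × $3.55 = $231,407.27.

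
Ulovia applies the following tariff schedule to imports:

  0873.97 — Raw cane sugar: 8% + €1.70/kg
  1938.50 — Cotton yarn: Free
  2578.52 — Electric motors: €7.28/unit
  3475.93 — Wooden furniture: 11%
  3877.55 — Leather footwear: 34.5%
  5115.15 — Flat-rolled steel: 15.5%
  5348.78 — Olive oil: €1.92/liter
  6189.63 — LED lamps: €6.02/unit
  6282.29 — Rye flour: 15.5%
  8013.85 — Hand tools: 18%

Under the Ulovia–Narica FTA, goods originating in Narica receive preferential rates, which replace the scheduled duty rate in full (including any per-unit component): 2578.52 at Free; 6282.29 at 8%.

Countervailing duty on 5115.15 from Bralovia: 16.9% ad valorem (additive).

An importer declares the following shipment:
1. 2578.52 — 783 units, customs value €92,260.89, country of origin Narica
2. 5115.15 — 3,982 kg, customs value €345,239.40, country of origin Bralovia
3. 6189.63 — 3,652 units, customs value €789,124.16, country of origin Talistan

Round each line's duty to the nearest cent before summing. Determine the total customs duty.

Line 1 (2578.52, Narica, 783 units, €92,260.89):
Base rate for 2578.52 is €7.28/unit.
Origin Narica qualifies under the Ulovia–Narica agreement and 2578.52 is covered: preferential rate Free applies instead.
Duty = €92,260.89 × 0% = €0.00.
Line 2 (5115.15, Bralovia, 3,982 kg, €345,239.40):
Base rate for 5115.15 is 15.5%.
Additional duty on 5115.15 from Bralovia: +16.9%. Applied ad valorem rate: 15.5% + 16.9% = 32.4%.
Duty = €345,239.40 × 32.4% = €111,857.57.
Line 3 (6189.63, Talistan, 3,652 units, €789,124.16):
Base rate for 6189.63 is €6.02/unit.
Duty = 3,652 × €6.02 = €21,985.04.
Total = €0.00 + €111,857.57 + €21,985.04 = €133,842.61.

€133,842.61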